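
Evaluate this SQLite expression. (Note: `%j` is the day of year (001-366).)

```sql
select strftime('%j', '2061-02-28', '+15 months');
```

148

First apply '+15 months': 2061-02-28 → 2062-05-28.
Day-of-year for 2062-05-28: days since 2062-01-01 inclusive = 148, zero-padded to 148.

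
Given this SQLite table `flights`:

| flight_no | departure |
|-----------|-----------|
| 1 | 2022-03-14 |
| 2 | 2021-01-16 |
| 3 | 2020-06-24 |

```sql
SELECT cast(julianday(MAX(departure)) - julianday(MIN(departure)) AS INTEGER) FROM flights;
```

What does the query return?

MIN = 2020-06-24, MAX = 2022-03-14.
6 days remain in June 2020 after the 24th (30 − 24).
Full months from July 2020 through February 2022 contribute their day counts.
Then 14 days into March 2022.
Total: 6 + 31 + 31 + 30 + 31 + 30 + 31 + 31 + 28 + 31 + 30 + 31 + 30 + 31 + 31 + 30 + 31 + 30 + 31 + 31 + 28 + 14 = 628.

628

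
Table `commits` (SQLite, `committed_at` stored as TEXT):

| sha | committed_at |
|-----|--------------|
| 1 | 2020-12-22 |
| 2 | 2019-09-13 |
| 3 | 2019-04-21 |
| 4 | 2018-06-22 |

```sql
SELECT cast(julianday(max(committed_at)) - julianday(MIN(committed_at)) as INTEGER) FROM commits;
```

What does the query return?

914

MIN = 2018-06-22, MAX = 2020-12-22.
8 days remain in June 2018 after the 22nd (30 − 22).
Full months from July 2018 through November 2020 contribute their day counts.
Then 22 days into December 2020.
Total: 8 + 31 + 31 + 30 + 31 + 30 + 31 + 31 + 28 + 31 + 30 + 31 + 30 + 31 + 31 + 30 + 31 + 30 + 31 + 31 + 29 + 31 + 30 + 31 + 30 + 31 + 31 + 30 + 31 + 30 + 22 = 914.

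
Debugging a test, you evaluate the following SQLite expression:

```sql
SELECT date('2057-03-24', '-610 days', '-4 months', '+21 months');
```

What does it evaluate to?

2056-12-23

Applying '-610 days' to 2057-03-24: counting 610 days back gives 2055-07-23.
Adding -4 months to 2055-07-23 gives 2055-03-23.
Adding +21 months to 2055-03-23 gives 2056-12-23.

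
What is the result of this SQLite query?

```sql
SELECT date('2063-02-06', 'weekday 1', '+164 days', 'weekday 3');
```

2063-08-01

`weekday 1` advances to the next Monday; 2063-02-06 is a Tuesday, so it moves forward to 2063-02-12.
Applying '+164 days' to 2063-02-12: counting 164 days forward gives 2063-07-26.
`weekday 3` advances to the next Wednesday; 2063-07-26 is a Thursday, so it moves forward to 2063-08-01.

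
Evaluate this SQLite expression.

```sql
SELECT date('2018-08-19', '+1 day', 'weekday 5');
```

Advancing 1 more day within August lands on 2018-08-20.
`weekday 5` advances to the next Friday; 2018-08-20 is a Monday, so it moves forward to 2018-08-24.

2018-08-24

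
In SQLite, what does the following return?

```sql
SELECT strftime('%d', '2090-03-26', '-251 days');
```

First apply '-251 days': 2090-03-26 → 2089-07-18.
`%d` extracts the 2-digit day of month: 18.

18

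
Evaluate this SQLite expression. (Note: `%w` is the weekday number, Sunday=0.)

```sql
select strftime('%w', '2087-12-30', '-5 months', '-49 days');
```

3

First apply '-5 months', '-49 days': 2087-12-30 → 2087-06-11.
2087-06-11 is a Wednesday; with Sunday=0 that is 3.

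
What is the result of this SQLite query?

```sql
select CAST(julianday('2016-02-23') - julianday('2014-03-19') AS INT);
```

706

12 days remain in March 2014 after the 19th (31 − 19).
Full months from April 2014 through January 2016 contribute their day counts.
Then 23 days into February 2016.
Total: 12 + 30 + 31 + 30 + 31 + 31 + 30 + 31 + 30 + 31 + 31 + 28 + 31 + 30 + 31 + 30 + 31 + 31 + 30 + 31 + 30 + 31 + 31 + 23 = 706.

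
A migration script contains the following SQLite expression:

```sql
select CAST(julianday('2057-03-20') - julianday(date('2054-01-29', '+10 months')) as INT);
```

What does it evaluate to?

Adding +10 months to 2054-01-29 gives 2054-11-29.
1 day remains in November 2054 after the 29th (30 − 29).
Full months from December 2054 through February 2057 contribute their day counts.
Then 20 days into March 2057.
Total: 1 + 31 + 31 + 28 + 31 + 30 + 31 + 30 + 31 + 31 + 30 + 31 + 30 + 31 + 31 + 29 + 31 + 30 + 31 + 30 + 31 + 31 + 30 + 31 + 30 + 31 + 31 + 28 + 20 = 842.

842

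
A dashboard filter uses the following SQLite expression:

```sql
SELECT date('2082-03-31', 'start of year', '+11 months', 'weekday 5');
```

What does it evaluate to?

2082-12-04

`start of year` rewinds 2082-03-31 to 2082-01-01.
Adding +11 months to 2082-01-01 gives 2082-12-01.
`weekday 5` advances to the next Friday; 2082-12-01 is a Tuesday, so it moves forward to 2082-12-04.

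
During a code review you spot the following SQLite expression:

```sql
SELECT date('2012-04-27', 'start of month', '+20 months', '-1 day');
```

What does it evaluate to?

`start of month` rewinds 2012-04-27 to 2012-04-01.
Adding +20 months to 2012-04-01 gives 2013-12-01.
Going back 1 day from 2013-12-01 reaches 2013-11-30 (last day of November, 30 days).

2013-11-30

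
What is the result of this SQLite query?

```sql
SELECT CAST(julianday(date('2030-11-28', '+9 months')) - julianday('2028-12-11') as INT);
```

Adding +9 months to 2030-11-28 gives 2031-08-28.
20 days remain in December 2028 after the 11th (31 − 11).
Full months from January 2029 through July 2031 contribute their day counts.
Then 28 days into August 2031.
Total: 20 + 31 + 28 + 31 + 30 + 31 + 30 + 31 + 31 + 30 + 31 + 30 + 31 + 31 + 28 + 31 + 30 + 31 + 30 + 31 + 31 + 30 + 31 + 30 + 31 + 31 + 28 + 31 + 30 + 31 + 30 + 31 + 28 = 990.

990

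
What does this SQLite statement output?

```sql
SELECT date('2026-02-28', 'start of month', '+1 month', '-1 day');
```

2026-02-28

`start of month` rewinds 2026-02-28 to 2026-02-01.
Adding +1 month to 2026-02-01 gives 2026-03-01.
Going back 1 day from 2026-03-01 reaches 2026-02-28 (last day of February, 28 days).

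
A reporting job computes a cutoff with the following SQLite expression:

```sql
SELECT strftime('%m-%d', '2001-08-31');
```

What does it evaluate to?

`%m-%d` extracts the month-day: 08-31.

08-31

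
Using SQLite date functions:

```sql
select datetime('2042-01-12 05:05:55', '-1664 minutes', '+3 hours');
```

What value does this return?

2042-01-11 04:21:55

1664 minutes = 27h 44m; -1664 minutes from 2042-01-12 05:05:55 is 2042-01-11 01:21:55 (crosses midnight).
+3 hours from 2042-01-11 01:21:55 is 2042-01-11 04:21:55.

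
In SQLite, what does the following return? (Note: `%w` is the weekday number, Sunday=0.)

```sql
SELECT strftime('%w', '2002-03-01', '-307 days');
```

6

First apply '-307 days': 2002-03-01 → 2001-04-28.
2001-04-28 is a Saturday; with Sunday=0 that is 6.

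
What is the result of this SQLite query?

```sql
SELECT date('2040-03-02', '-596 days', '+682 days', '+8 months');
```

2041-01-27

Applying '-596 days' to 2040-03-02: counting 596 days back gives 2038-07-15.
Applying '+682 days' to 2038-07-15: counting 682 days forward gives 2040-05-27.
Adding +8 months to 2040-05-27 gives 2041-01-27.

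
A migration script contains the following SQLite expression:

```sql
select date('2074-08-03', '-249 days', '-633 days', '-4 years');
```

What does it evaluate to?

Applying '-249 days' to 2074-08-03: counting 249 days back gives 2073-11-27.
Applying '-633 days' to 2073-11-27: counting 633 days back gives 2072-03-04.
Adding -4 years to 2072-03-04 gives 2068-03-04.

2068-03-04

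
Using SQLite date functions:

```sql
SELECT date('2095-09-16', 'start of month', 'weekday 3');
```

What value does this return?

2095-09-07

`start of month` rewinds 2095-09-16 to 2095-09-01.
`weekday 3` advances to the next Wednesday; 2095-09-01 is a Thursday, so it moves forward to 2095-09-07.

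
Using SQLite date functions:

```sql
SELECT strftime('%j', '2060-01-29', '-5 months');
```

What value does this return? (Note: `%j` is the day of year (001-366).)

241

First apply '-5 months': 2060-01-29 → 2059-08-29.
Day-of-year for 2059-08-29: days since 2059-01-01 inclusive = 241, zero-padded to 241.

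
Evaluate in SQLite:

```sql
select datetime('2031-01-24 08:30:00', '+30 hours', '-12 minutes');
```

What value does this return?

+30 hours from 2031-01-24 08:30:00 is 2031-01-25 14:30:00 (crosses midnight).
-12 minutes from 2031-01-25 14:30:00 is 2031-01-25 14:18:00.

2031-01-25 14:18:00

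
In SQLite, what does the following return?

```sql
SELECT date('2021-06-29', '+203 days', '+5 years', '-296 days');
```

2026-03-28

Applying '+203 days' to 2021-06-29: counting 203 days forward gives 2022-01-18.
Adding +5 years to 2022-01-18 gives 2027-01-18.
Applying '-296 days' to 2027-01-18: counting 296 days back gives 2026-03-28.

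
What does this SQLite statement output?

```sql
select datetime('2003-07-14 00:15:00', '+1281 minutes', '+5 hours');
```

1281 minutes = 21h 21m; +1281 minutes from 2003-07-14 00:15:00 is 2003-07-14 21:36:00.
+5 hours from 2003-07-14 21:36:00 is 2003-07-15 02:36:00 (crosses midnight).

2003-07-15 02:36:00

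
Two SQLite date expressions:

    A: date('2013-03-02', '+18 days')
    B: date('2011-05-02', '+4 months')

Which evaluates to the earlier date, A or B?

A = 2013-03-20.
B = 2011-09-02.
B is earlier.

B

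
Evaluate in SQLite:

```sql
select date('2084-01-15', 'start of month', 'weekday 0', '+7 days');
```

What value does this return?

`start of month` rewinds 2084-01-15 to 2084-01-01.
`weekday 0` advances to the next Sunday; 2084-01-01 is a Saturday, so it moves forward to 2084-01-02.
Advancing 7 more days within January lands on 2084-01-09.

2084-01-09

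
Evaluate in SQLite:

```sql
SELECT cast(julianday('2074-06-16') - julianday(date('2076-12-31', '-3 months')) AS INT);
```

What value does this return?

-838

Adding -3 months to 2076-12-31 targets 2076-09-31. September 2076 has only 30 days, so SQLite normalizes the 1-day overflow forward to 2076-10-01.
14 days remain in June 2074 after the 16th (30 − 16).
Full months from July 2074 through September 2076 contribute their day counts.
Then 1 day into October 2076.
Total: 14 + 31 + 31 + 30 + 31 + 30 + 31 + 31 + 28 + 31 + 30 + 31 + 30 + 31 + 31 + 30 + 31 + 30 + 31 + 31 + 29 + 31 + 30 + 31 + 30 + 31 + 31 + 30 + 1 = 838.
The subtraction is earlier − later, so the result is −838 → -838.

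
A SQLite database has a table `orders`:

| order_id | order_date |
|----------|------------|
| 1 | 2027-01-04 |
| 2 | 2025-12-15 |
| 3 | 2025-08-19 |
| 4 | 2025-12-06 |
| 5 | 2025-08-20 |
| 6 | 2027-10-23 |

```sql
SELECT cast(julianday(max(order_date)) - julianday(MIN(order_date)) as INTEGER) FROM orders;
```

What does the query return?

795

MIN = 2025-08-19, MAX = 2027-10-23.
12 days remain in August 2025 after the 19th (31 − 19).
Full months from September 2025 through September 2027 contribute their day counts.
Then 23 days into October 2027.
Total: 12 + 30 + 31 + 30 + 31 + 31 + 28 + 31 + 30 + 31 + 30 + 31 + 31 + 30 + 31 + 30 + 31 + 31 + 28 + 31 + 30 + 31 + 30 + 31 + 31 + 30 + 23 = 795.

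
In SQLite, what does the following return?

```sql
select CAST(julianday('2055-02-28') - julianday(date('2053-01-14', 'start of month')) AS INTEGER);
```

788

`start of month` rewinds 2053-01-14 to 2053-01-01.
30 days remain in January 2053 after the 1st (31 − 1).
Full months from February 2053 through January 2055 contribute their day counts.
Then 28 days into February 2055.
Total: 30 + 28 + 31 + 30 + 31 + 30 + 31 + 31 + 30 + 31 + 30 + 31 + 31 + 28 + 31 + 30 + 31 + 30 + 31 + 31 + 30 + 31 + 30 + 31 + 31 + 28 = 788.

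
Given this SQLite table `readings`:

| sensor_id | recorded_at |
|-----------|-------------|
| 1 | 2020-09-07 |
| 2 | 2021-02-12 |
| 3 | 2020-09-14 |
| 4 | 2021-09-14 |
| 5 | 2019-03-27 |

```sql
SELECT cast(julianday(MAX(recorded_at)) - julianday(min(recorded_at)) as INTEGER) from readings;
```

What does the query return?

MIN = 2019-03-27, MAX = 2021-09-14.
4 days remain in March 2019 after the 27th (31 − 27).
Full months from April 2019 through August 2021 contribute their day counts.
Then 14 days into September 2021.
Total: 4 + 30 + 31 + 30 + 31 + 31 + 30 + 31 + 30 + 31 + 31 + 29 + 31 + 30 + 31 + 30 + 31 + 31 + 30 + 31 + 30 + 31 + 31 + 28 + 31 + 30 + 31 + 30 + 31 + 31 + 14 = 902.

902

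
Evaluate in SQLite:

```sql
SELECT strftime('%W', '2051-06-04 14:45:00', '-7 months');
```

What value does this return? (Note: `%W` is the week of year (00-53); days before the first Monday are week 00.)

First apply '-7 months': 2051-06-04 14:45:00 → 2050-11-04 14:45:00.
2050-11-04 is a Friday. SQLite's %W counts Mondays since the year started; the result is 44.

44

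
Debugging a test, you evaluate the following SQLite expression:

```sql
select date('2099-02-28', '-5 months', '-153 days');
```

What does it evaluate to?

2098-04-28

Adding -5 months to 2099-02-28 gives 2098-09-28.
Applying '-153 days' to 2098-09-28: counting 153 days back gives 2098-04-28.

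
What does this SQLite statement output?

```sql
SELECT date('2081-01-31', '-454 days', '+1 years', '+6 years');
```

Applying '-454 days' to 2081-01-31: counting 454 days back gives 2079-11-04.
Adding +1 year to 2079-11-04 gives 2080-11-04.
Adding +6 years to 2080-11-04 gives 2086-11-04.

2086-11-04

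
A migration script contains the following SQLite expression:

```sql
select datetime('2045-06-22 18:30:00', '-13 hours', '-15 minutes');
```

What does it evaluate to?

-13 hours from 2045-06-22 18:30:00 is 2045-06-22 05:30:00.
-15 minutes from 2045-06-22 05:30:00 is 2045-06-22 05:15:00.

2045-06-22 05:15:00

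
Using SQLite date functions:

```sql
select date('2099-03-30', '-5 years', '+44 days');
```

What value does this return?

2094-05-13

Adding -5 years to 2099-03-30 gives 2094-03-30.
Applying '+44 days' to 2094-03-30: counting 44 days forward gives 2094-05-13.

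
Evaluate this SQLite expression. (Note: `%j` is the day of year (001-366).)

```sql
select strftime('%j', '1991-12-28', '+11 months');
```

333

First apply '+11 months': 1991-12-28 → 1992-11-28.
Day-of-year for 1992-11-28: days since 1992-01-01 inclusive = 333, zero-padded to 333.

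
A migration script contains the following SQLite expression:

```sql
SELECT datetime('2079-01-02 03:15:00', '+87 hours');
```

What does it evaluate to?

2079-01-05 18:15:00

+87 hours from 2079-01-02 03:15:00 is 2079-01-05 18:15:00 (crosses midnight).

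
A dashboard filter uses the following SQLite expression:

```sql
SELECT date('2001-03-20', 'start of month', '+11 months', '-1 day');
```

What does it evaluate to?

`start of month` rewinds 2001-03-20 to 2001-03-01.
Adding +11 months to 2001-03-01 gives 2002-02-01.
Going back 1 day from 2002-02-01 reaches 2002-01-31 (last day of January, 31 days).

2002-01-31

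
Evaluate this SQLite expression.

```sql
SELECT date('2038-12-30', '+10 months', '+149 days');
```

2040-03-27

Adding +10 months to 2038-12-30 gives 2039-10-30.
Applying '+149 days' to 2039-10-30: counting 149 days forward gives 2040-03-27.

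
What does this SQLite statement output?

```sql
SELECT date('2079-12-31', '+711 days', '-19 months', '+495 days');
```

2081-09-18

Applying '+711 days' to 2079-12-31: counting 711 days forward gives 2081-12-11.
Adding -19 months to 2081-12-11 gives 2080-05-11.
Applying '+495 days' to 2080-05-11: counting 495 days forward gives 2081-09-18.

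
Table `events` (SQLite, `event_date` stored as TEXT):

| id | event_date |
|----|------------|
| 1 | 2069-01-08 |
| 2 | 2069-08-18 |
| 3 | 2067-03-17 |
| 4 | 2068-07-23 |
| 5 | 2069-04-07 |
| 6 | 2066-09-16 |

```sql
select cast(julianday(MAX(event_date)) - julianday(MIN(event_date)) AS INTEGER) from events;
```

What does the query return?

MIN = 2066-09-16, MAX = 2069-08-18.
14 days remain in September 2066 after the 16th (30 − 16).
Full months from October 2066 through July 2069 contribute their day counts.
Then 18 days into August 2069.
Total: 14 + 31 + 30 + 31 + 31 + 28 + 31 + 30 + 31 + 30 + 31 + 31 + 30 + 31 + 30 + 31 + 31 + 29 + 31 + 30 + 31 + 30 + 31 + 31 + 30 + 31 + 30 + 31 + 31 + 28 + 31 + 30 + 31 + 30 + 31 + 18 = 1067.

1067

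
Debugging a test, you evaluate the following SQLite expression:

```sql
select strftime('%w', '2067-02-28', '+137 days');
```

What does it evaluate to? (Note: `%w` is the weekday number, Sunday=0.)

First apply '+137 days': 2067-02-28 → 2067-07-15.
2067-07-15 is a Friday; with Sunday=0 that is 5.

5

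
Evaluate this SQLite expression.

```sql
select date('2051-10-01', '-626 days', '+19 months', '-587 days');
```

2050-01-03

Applying '-626 days' to 2051-10-01: counting 626 days back gives 2050-01-13.
Adding +19 months to 2050-01-13 gives 2051-08-13.
Applying '-587 days' to 2051-08-13: counting 587 days back gives 2050-01-03.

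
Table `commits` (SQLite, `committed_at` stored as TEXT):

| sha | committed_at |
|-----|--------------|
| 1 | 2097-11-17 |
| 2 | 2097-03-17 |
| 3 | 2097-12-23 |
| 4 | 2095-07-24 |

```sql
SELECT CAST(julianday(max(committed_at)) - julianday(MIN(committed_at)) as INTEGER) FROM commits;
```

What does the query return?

883

MIN = 2095-07-24, MAX = 2097-12-23.
7 days remain in July 2095 after the 24th (31 − 24).
Full months from August 2095 through November 2097 contribute their day counts.
Then 23 days into December 2097.
Total: 7 + 31 + 30 + 31 + 30 + 31 + 31 + 29 + 31 + 30 + 31 + 30 + 31 + 31 + 30 + 31 + 30 + 31 + 31 + 28 + 31 + 30 + 31 + 30 + 31 + 31 + 30 + 31 + 30 + 23 = 883.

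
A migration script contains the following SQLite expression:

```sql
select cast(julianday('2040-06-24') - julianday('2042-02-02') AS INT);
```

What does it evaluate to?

-588

6 days remain in June 2040 after the 24th (30 − 24).
Full months from July 2040 through January 2042 contribute their day counts.
Then 2 days into February 2042.
Total: 6 + 31 + 31 + 30 + 31 + 30 + 31 + 31 + 28 + 31 + 30 + 31 + 30 + 31 + 31 + 30 + 31 + 30 + 31 + 31 + 2 = 588.
The subtraction is earlier − later, so the result is −588 → -588.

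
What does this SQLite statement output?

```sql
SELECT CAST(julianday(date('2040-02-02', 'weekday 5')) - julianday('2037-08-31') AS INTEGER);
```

886

`weekday 5` advances to the next Friday; 2040-02-02 is a Thursday, so it moves forward to 2040-02-03.
0 days remain in August 2037 after the 31st (31 − 31).
Full months from September 2037 through January 2040 contribute their day counts.
Then 3 days into February 2040.
Total: 0 + 30 + 31 + 30 + 31 + 31 + 28 + 31 + 30 + 31 + 30 + 31 + 31 + 30 + 31 + 30 + 31 + 31 + 28 + 31 + 30 + 31 + 30 + 31 + 31 + 30 + 31 + 30 + 31 + 31 + 3 = 886.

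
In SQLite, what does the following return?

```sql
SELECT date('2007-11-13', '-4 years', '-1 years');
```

Adding -4 years to 2007-11-13 gives 2003-11-13.
Adding -1 year to 2003-11-13 gives 2002-11-13.

2002-11-13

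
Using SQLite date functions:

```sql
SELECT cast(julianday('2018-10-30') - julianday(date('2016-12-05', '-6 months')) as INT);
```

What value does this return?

Adding -6 months to 2016-12-05 gives 2016-06-05.
25 days remain in June 2016 after the 5th (30 − 5).
Full months from July 2016 through September 2018 contribute their day counts.
Then 30 days into October 2018.
Total: 25 + 31 + 31 + 30 + 31 + 30 + 31 + 31 + 28 + 31 + 30 + 31 + 30 + 31 + 31 + 30 + 31 + 30 + 31 + 31 + 28 + 31 + 30 + 31 + 30 + 31 + 31 + 30 + 30 = 877.

877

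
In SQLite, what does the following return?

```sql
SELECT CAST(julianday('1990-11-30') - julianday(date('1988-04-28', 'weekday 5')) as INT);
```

945

`weekday 5` advances to the next Friday; 1988-04-28 is a Thursday, so it moves forward to 1988-04-29.
1 day remains in April 1988 after the 29th (30 − 29).
Full months from May 1988 through October 1990 contribute their day counts.
Then 30 days into November 1990.
Total: 1 + 31 + 30 + 31 + 31 + 30 + 31 + 30 + 31 + 31 + 28 + 31 + 30 + 31 + 30 + 31 + 31 + 30 + 31 + 30 + 31 + 31 + 28 + 31 + 30 + 31 + 30 + 31 + 31 + 30 + 31 + 30 = 945.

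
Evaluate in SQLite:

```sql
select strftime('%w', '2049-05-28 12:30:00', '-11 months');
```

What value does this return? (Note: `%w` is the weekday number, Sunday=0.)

First apply '-11 months': 2049-05-28 12:30:00 → 2048-06-28 12:30:00.
2048-06-28 is a Sunday; with Sunday=0 that is 0.

0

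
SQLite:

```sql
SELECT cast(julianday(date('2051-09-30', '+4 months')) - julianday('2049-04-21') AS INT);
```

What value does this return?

1014

Adding +4 months to 2051-09-30 gives 2052-01-30.
9 days remain in April 2049 after the 21st (30 − 21).
Full months from May 2049 through December 2051 contribute their day counts.
Then 30 days into January 2052.
Total: 9 + 31 + 30 + 31 + 31 + 30 + 31 + 30 + 31 + 31 + 28 + 31 + 30 + 31 + 30 + 31 + 31 + 30 + 31 + 30 + 31 + 31 + 28 + 31 + 30 + 31 + 30 + 31 + 31 + 30 + 31 + 30 + 31 + 30 = 1014.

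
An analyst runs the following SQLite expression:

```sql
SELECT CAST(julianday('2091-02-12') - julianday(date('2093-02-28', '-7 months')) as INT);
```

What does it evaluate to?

Adding -7 months to 2093-02-28 gives 2092-07-28.
16 days remain in February 2091 after the 12th (28 − 12).
Full months from March 2091 through June 2092 contribute their day counts.
Then 28 days into July 2092.
Total: 16 + 31 + 30 + 31 + 30 + 31 + 31 + 30 + 31 + 30 + 31 + 31 + 29 + 31 + 30 + 31 + 30 + 28 = 532.
The subtraction is earlier − later, so the result is −532 → -532.

-532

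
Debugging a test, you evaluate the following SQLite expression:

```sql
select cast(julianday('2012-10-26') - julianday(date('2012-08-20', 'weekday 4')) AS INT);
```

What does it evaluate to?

`weekday 4` advances to the next Thursday; 2012-08-20 is a Monday, so it moves forward to 2012-08-23.
8 days remain in August 2012 after the 23rd (31 − 23).
September 2012: 30 days.
Then 26 days into October 2012.
Total: 8 + 30 + 26 = 64.

64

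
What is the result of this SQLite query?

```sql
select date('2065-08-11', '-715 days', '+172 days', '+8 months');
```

Applying '-715 days' to 2065-08-11: counting 715 days back gives 2063-08-27.
Applying '+172 days' to 2063-08-27: counting 172 days forward gives 2064-02-15.
Adding +8 months to 2064-02-15 gives 2064-10-15.

2064-10-15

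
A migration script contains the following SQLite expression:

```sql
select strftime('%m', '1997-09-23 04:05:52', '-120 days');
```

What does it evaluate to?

First apply '-120 days': 1997-09-23 04:05:52 → 1997-05-26 04:05:52.
`%m` extracts the 2-digit month (01-12): 05.

05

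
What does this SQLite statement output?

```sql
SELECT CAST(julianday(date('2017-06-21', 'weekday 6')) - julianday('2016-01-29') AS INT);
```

512

`weekday 6` advances to the next Saturday; 2017-06-21 is a Wednesday, so it moves forward to 2017-06-24.
2 days remain in January 2016 after the 29th (31 − 29).
Full months from February 2016 through May 2017 contribute their day counts.
Then 24 days into June 2017.
Total: 2 + 29 + 31 + 30 + 31 + 30 + 31 + 31 + 30 + 31 + 30 + 31 + 31 + 28 + 31 + 30 + 31 + 24 = 512.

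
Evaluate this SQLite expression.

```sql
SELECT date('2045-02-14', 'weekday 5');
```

2045-02-17

`weekday 5` advances to the next Friday; 2045-02-14 is a Tuesday, so it moves forward to 2045-02-17.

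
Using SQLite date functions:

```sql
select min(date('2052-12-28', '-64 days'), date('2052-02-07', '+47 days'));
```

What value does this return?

2052-03-25

date('2052-12-28', '-64 days') → 2052-10-25.
date('2052-02-07', '+47 days') → 2052-03-25.
Earlier of the two is 2052-03-25.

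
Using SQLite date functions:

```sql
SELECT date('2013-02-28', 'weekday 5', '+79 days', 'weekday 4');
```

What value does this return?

2013-05-23

`weekday 5` advances to the next Friday; 2013-02-28 is a Thursday, so it moves forward to 2013-03-01.
Applying '+79 days' to 2013-03-01: counting 79 days forward gives 2013-05-19.
`weekday 4` advances to the next Thursday; 2013-05-19 is a Sunday, so it moves forward to 2013-05-23.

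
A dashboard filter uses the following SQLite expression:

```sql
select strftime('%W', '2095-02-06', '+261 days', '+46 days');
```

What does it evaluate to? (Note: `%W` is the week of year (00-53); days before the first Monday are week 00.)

49

First apply '+261 days', '+46 days': 2095-02-06 → 2095-12-10.
2095-12-10 is a Saturday. SQLite's %W counts Mondays since the year started; the result is 49.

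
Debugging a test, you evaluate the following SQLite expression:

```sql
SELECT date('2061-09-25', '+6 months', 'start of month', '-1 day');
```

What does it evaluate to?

2062-02-28

Adding +6 months to 2061-09-25 gives 2062-03-25.
`start of month` rewinds 2062-03-25 to 2062-03-01.
Going back 1 day from 2062-03-01 reaches 2062-02-28 (last day of February, 28 days).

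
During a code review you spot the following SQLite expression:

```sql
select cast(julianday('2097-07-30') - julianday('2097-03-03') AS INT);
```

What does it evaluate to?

149

28 days remain in March 2097 after the 3rd (31 − 3).
April 2097: 30 days.
May 2097: 31 days.
June 2097: 30 days.
Then 30 days into July 2097.
Total: 28 + 30 + 31 + 30 + 30 = 149.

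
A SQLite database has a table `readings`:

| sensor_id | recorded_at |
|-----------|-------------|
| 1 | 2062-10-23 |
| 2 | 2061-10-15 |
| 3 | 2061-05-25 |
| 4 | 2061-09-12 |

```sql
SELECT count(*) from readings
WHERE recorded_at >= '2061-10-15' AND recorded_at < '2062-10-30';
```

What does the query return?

2

Rows in [2061-10-15, 2062-10-30): 2062-10-23, 2061-10-15 → 2 rows.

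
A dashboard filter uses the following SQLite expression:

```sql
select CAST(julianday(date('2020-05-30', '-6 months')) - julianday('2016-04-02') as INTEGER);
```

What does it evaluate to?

1337

Adding -6 months to 2020-05-30 gives 2019-11-30.
28 days remain in April 2016 after the 2nd (30 − 2).
Full months from May 2016 through October 2019 contribute their day counts.
Then 30 days into November 2019.
Total: 28 + 31 + 30 + 31 + 31 + 30 + 31 + 30 + 31 + 31 + 28 + 31 + 30 + 31 + 30 + 31 + 31 + 30 + 31 + 30 + 31 + 31 + 28 + 31 + 30 + 31 + 30 + 31 + 31 + 30 + 31 + 30 + 31 + 31 + 28 + 31 + 30 + 31 + 30 + 31 + 31 + 30 + 31 + 30 = 1337.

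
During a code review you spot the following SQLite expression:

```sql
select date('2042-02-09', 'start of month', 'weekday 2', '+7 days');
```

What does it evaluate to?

2042-02-11

`start of month` rewinds 2042-02-09 to 2042-02-01.
`weekday 2` advances to the next Tuesday; 2042-02-01 is a Saturday, so it moves forward to 2042-02-04.
Advancing 7 more days within February lands on 2042-02-11.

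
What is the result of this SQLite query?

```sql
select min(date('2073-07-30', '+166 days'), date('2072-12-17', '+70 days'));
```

2073-02-25

date('2073-07-30', '+166 days') → 2074-01-12.
date('2072-12-17', '+70 days') → 2073-02-25.
Earlier of the two is 2073-02-25.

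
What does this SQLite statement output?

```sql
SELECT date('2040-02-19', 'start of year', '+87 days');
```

`start of year` rewinds 2040-02-19 to 2040-01-01.
Applying '+87 days' to 2040-01-01: counting 87 days forward gives 2040-03-28.

2040-03-28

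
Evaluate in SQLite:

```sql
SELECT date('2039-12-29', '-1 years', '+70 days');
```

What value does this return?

2039-03-09

Adding -1 year to 2039-12-29 gives 2038-12-29.
Applying '+70 days' to 2038-12-29: counting 70 days forward gives 2039-03-09.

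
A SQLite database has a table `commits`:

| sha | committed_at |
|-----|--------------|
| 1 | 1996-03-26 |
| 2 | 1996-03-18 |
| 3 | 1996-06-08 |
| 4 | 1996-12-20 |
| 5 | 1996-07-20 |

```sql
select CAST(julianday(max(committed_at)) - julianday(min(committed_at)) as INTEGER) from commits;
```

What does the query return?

277

MIN = 1996-03-18, MAX = 1996-12-20.
13 days remain in March 1996 after the 18th (31 − 18).
Full months from April 1996 through November 1996 contribute their day counts.
Then 20 days into December 1996.
Total: 13 + 30 + 31 + 30 + 31 + 31 + 30 + 31 + 30 + 20 = 277.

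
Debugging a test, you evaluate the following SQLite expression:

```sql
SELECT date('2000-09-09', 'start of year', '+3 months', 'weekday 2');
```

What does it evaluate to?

2000-04-04

`start of year` rewinds 2000-09-09 to 2000-01-01.
Adding +3 months to 2000-01-01 gives 2000-04-01.
`weekday 2` advances to the next Tuesday; 2000-04-01 is a Saturday, so it moves forward to 2000-04-04.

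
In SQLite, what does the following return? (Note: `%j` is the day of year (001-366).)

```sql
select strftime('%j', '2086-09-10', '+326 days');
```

214

First apply '+326 days': 2086-09-10 → 2087-08-02.
Day-of-year for 2087-08-02: days since 2087-01-01 inclusive = 214, zero-padded to 214.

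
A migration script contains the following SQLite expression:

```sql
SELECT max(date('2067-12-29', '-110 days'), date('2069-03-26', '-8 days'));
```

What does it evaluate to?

date('2067-12-29', '-110 days') → 2067-09-10.
date('2069-03-26', '-8 days') → 2069-03-18.
Later of the two is 2069-03-18.

2069-03-18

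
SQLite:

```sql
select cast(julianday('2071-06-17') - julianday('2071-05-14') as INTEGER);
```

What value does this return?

34

17 days remain in May 2071 after the 14th (31 − 14).
Then 17 days into June 2071.
Total: 17 + 17 = 34.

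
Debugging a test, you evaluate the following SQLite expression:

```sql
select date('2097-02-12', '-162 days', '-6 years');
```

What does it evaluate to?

Applying '-162 days' to 2097-02-12: counting 162 days back gives 2096-09-03.
Adding -6 years to 2096-09-03 gives 2090-09-03.

2090-09-03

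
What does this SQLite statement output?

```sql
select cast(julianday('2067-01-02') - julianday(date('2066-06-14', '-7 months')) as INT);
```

Adding -7 months to 2066-06-14 gives 2065-11-14.
16 days remain in November 2065 after the 14th (30 − 14).
Full months from December 2065 through December 2066 contribute their day counts.
Then 2 days into January 2067.
Total: 16 + 31 + 31 + 28 + 31 + 30 + 31 + 30 + 31 + 31 + 30 + 31 + 30 + 31 + 2 = 414.

414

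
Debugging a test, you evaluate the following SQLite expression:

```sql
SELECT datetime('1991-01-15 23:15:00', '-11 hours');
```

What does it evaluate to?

1991-01-15 12:15:00

-11 hours from 1991-01-15 23:15:00 is 1991-01-15 12:15:00.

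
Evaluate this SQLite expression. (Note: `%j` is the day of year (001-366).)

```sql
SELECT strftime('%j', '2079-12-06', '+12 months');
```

First apply '+12 months': 2079-12-06 → 2080-12-06.
Day-of-year for 2080-12-06: days since 2080-01-01 inclusive = 341, zero-padded to 341.

341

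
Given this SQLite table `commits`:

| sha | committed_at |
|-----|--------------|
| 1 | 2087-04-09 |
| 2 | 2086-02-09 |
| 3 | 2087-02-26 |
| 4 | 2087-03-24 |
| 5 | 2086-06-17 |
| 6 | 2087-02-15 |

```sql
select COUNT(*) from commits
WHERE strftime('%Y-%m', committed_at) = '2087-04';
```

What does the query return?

Rows with year-month 2087-04: 2087-04-09 → 1.

1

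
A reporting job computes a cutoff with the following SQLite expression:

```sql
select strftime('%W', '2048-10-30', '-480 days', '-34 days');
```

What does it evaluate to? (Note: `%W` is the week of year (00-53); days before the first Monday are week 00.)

22

First apply '-480 days', '-34 days': 2048-10-30 → 2047-06-04.
2047-06-04 is a Tuesday. SQLite's %W counts Mondays since the year started; the result is 22.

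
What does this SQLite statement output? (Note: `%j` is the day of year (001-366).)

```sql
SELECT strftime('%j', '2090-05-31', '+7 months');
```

365

First apply '+7 months': 2090-05-31 → 2090-12-31.
Day-of-year for 2090-12-31: days since 2090-01-01 inclusive = 365, zero-padded to 365.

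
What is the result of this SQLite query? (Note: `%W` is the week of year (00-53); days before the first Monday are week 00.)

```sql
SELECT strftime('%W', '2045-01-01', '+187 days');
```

First apply '+187 days': 2045-01-01 → 2045-07-07.
2045-07-07 is a Friday. SQLite's %W counts Mondays since the year started; the result is 27.

27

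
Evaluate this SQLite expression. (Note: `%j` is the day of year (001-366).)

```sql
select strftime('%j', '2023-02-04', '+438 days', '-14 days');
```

094

First apply '+438 days', '-14 days': 2023-02-04 → 2024-04-03.
Day-of-year for 2024-04-03: days since 2024-01-01 inclusive = 94, zero-padded to 094.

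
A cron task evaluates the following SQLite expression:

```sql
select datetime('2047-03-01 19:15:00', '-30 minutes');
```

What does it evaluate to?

-30 minutes from 2047-03-01 19:15:00 is 2047-03-01 18:45:00.

2047-03-01 18:45:00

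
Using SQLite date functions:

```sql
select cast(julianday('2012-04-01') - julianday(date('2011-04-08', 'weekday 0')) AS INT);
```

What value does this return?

357

`weekday 0` advances to the next Sunday; 2011-04-08 is a Friday, so it moves forward to 2011-04-10.
20 days remain in April 2011 after the 10th (30 − 10).
Full months from May 2011 through March 2012 contribute their day counts.
Then 1 day into April 2012.
Total: 20 + 31 + 30 + 31 + 31 + 30 + 31 + 30 + 31 + 31 + 29 + 31 + 1 = 357.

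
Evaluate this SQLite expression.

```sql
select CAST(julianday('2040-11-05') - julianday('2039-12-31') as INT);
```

310

0 days remain in December 2039 after the 31st (31 − 31).
Full months from January 2040 through October 2040 contribute their day counts.
Then 5 days into November 2040.
Total: 0 + 31 + 29 + 31 + 30 + 31 + 30 + 31 + 31 + 30 + 31 + 5 = 310.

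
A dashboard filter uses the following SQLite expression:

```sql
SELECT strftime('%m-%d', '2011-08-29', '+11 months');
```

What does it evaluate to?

First apply '+11 months': 2011-08-29 → 2012-07-29.
`%m-%d` extracts the month-day: 07-29.

07-29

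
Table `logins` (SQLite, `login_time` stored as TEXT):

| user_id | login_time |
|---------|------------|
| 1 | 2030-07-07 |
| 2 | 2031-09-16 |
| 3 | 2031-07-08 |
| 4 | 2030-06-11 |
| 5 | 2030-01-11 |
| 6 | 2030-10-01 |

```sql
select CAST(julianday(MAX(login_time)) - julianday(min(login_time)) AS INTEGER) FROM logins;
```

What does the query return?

613

MIN = 2030-01-11, MAX = 2031-09-16.
20 days remain in January 2030 after the 11th (31 − 11).
Full months from February 2030 through August 2031 contribute their day counts.
Then 16 days into September 2031.
Total: 20 + 28 + 31 + 30 + 31 + 30 + 31 + 31 + 30 + 31 + 30 + 31 + 31 + 28 + 31 + 30 + 31 + 30 + 31 + 31 + 16 = 613.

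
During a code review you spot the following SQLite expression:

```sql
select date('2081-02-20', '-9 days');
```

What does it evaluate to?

Going back 9 days within February lands on 2081-02-11.

2081-02-11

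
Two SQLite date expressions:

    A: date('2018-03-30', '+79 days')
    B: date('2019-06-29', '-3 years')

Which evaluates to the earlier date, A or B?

B

A = 2018-06-17.
B = 2016-06-29.
B is earlier.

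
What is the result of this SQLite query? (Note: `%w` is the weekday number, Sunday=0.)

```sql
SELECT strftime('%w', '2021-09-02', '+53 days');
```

1

First apply '+53 days': 2021-09-02 → 2021-10-25.
2021-10-25 is a Monday; with Sunday=0 that is 1.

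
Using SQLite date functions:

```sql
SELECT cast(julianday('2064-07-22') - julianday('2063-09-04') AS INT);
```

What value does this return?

26 days remain in September 2063 after the 4th (30 − 4).
Full months from October 2063 through June 2064 contribute their day counts.
Then 22 days into July 2064.
Total: 26 + 31 + 30 + 31 + 31 + 29 + 31 + 30 + 31 + 30 + 22 = 322.

322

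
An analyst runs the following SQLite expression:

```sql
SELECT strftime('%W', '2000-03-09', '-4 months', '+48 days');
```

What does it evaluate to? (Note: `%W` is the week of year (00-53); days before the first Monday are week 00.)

52

First apply '-4 months', '+48 days': 2000-03-09 → 1999-12-27.
1999-12-27 is a Monday. SQLite's %W counts Mondays since the year started; the result is 52.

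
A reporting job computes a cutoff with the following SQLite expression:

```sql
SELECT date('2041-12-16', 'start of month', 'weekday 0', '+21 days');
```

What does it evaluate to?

2041-12-22

`start of month` rewinds 2041-12-16 to 2041-12-01.
`weekday 0` advances to the next Sunday; 2041-12-01 is already a Sunday, so it stays at 2041-12-01.
Advancing 21 more days within December lands on 2041-12-22.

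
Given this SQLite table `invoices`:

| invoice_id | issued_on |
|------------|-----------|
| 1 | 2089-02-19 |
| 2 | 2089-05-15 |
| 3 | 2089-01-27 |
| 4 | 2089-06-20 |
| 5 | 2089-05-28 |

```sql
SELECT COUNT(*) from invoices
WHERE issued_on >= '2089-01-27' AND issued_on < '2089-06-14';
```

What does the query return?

Rows in [2089-01-27, 2089-06-14): 2089-02-19, 2089-05-15, 2089-01-27, 2089-05-28 → 4 rows.

4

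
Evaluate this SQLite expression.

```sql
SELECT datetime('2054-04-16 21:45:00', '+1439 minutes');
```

2054-04-17 21:44:00

1439 minutes = 23h 59m; +1439 minutes from 2054-04-16 21:45:00 is 2054-04-17 21:44:00 (crosses midnight).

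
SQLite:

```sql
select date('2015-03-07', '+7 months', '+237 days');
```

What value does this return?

Adding +7 months to 2015-03-07 gives 2015-10-07.
Applying '+237 days' to 2015-10-07: counting 237 days forward gives 2016-05-31.

2016-05-31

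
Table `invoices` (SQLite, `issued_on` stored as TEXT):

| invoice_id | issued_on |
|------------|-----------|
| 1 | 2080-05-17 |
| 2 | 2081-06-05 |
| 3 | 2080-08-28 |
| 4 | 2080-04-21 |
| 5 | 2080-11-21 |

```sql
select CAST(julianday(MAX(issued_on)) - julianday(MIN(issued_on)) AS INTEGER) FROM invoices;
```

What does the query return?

MIN = 2080-04-21, MAX = 2081-06-05.
9 days remain in April 2080 after the 21st (30 − 21).
Full months from May 2080 through May 2081 contribute their day counts.
Then 5 days into June 2081.
Total: 9 + 31 + 30 + 31 + 31 + 30 + 31 + 30 + 31 + 31 + 28 + 31 + 30 + 31 + 5 = 410.

410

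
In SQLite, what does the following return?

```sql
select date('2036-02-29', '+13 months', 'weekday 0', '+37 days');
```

Adding +13 months to 2036-02-29 gives 2037-03-29.
`weekday 0` advances to the next Sunday; 2037-03-29 is already a Sunday, so it stays at 2037-03-29.
March 2037 has 31 days; 2 remain after the 29th, so 3 days reach 2037-04-01.
April 2037 has 30 days; 29 remain after the 1st, so 30 days reach 2037-05-01.
Advancing 4 more days within May lands on 2037-05-05.

2037-05-05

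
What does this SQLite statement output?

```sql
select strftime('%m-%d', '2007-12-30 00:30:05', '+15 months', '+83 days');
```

First apply '+15 months', '+83 days': 2007-12-30 00:30:05 → 2009-06-21 00:30:05.
`%m-%d` extracts the month-day: 06-21.

06-21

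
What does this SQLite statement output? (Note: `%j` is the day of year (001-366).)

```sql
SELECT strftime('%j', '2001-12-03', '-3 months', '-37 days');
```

209

First apply '-3 months', '-37 days': 2001-12-03 → 2001-07-28.
Day-of-year for 2001-07-28: days since 2001-01-01 inclusive = 209, zero-padded to 209.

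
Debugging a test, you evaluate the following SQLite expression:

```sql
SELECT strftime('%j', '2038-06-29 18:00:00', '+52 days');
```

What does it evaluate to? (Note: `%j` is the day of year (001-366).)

232

First apply '+52 days': 2038-06-29 18:00:00 → 2038-08-20 18:00:00.
Day-of-year for 2038-08-20: days since 2038-01-01 inclusive = 232, zero-padded to 232.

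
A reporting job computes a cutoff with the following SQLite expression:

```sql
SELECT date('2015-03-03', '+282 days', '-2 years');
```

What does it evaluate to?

2013-12-10

Applying '+282 days' to 2015-03-03: counting 282 days forward gives 2015-12-10.
Adding -2 years to 2015-12-10 gives 2013-12-10.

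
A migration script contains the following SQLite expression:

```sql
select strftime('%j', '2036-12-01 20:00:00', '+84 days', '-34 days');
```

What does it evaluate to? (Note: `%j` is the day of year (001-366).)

020

First apply '+84 days', '-34 days': 2036-12-01 20:00:00 → 2037-01-20 20:00:00.
Day-of-year for 2037-01-20: days since 2037-01-01 inclusive = 20, zero-padded to 020.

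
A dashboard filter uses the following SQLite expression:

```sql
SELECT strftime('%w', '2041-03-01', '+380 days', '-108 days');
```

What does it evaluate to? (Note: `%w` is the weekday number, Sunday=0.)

First apply '+380 days', '-108 days': 2041-03-01 → 2041-11-28.
2041-11-28 is a Thursday; with Sunday=0 that is 4.

4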